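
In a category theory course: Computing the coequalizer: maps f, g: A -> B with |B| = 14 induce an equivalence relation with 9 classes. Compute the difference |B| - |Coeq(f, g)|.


The coequalizer Coeq(f, g) = B / ~ has one element per equivalence class.
|B| = 14, |Coeq(f, g)| = 9.
|B| - |Coeq(f, g)| = 14 - 9 = 5.

5


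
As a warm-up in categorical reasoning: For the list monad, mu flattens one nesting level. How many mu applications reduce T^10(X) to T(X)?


Each application of mu: T^2 -> T removes one layer of nesting.
Starting at depth 10 (i.e., T^10(X)), we need to reach T(X).
Number of mu applications = 10 - 1 = 9

9


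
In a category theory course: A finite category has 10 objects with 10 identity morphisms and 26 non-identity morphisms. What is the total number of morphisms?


Each object has an identity morphism, giving 10 identities.
Adding the 26 non-identity morphisms:
Total = 10 + 26 = 36

36


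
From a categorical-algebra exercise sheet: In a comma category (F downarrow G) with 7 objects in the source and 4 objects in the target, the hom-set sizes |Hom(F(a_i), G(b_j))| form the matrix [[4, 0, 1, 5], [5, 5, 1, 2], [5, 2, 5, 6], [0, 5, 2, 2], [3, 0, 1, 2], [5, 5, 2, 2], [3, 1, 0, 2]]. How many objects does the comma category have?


Objects of (F downarrow G) are triples (a, b, h: F(a)->G(b)).
The count equals the sum of all entries in the hom-matrix.
sum(row 0) = 10
sum(row 1) = 13
sum(row 2) = 18
sum(row 3) = 9
sum(row 4) = 6
sum(row 5) = 14
sum(row 6) = 6
Grand total = 76

76


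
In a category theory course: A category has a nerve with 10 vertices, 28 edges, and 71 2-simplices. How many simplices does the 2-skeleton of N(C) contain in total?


The 2-skeleton of the nerve N(C) consists of simplices in dimensions 0, 1, 2:
  |N(C)_0| = 10 (objects)
  |N(C)_1| = 28 (morphisms)
  |N(C)_2| = 71 (composable pairs)
Total = 10 + 28 + 71 = 109

109


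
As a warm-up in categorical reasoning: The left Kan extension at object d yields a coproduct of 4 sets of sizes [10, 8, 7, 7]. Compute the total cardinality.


Pointwise, the left Kan extension (Lan_F H)(d) is the colimit, indexed
by the comma category (F downarrow d), of H composed with the
projection (F downarrow d) -> C. Here that colimit is given
as a coproduct (disjoint union) of sets, so its cardinality is the
sum of the sizes of the summands.
Coproduct of sets with sizes: 10 + 8 + 7 + 7
= 32

32


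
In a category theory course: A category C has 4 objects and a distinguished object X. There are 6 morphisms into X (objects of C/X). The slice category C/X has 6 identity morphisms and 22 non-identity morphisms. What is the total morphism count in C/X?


In the slice category C/X, objects are morphisms to X.
Identity morphisms: 6 (one per object of C/X).
Non-identity morphisms: 22.
Total = 6 + 22 = 28

28


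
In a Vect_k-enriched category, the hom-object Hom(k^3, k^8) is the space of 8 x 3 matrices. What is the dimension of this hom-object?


In Vect-enriched categories, Hom(k^n, k^m) is the space of m x n matrices.
dim(Hom(k^3, k^8)) = 8 * 3 = 24

24


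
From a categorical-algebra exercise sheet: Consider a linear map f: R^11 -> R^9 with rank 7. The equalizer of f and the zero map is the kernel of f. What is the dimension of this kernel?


The equalizer of f and the zero map is ker(f).
By the rank-nullity theorem: dim(ker(f)) = dim(domain) - rank(f).
dim(ker(f)) = 11 - 7 = 4

4


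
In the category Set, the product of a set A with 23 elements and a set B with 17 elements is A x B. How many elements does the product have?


In Set, the product A x B is the Cartesian product.
By the universal property, |A x B| = |A| * |B|.
|A x B| = 23 * 17 = 391

391


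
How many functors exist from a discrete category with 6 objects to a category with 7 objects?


A functor from a discrete category C to D is determined by
where each object maps. Each of the 6 objects of C can map
to any of the 7 objects of D independently.
Number of functors = 7^6 = 117649

117649


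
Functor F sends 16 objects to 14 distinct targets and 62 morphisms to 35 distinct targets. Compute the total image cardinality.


The image of F consists of distinct objects and distinct morphisms.
|Im(F)| on objects = 14
|Im(F)| on morphisms = 35
Total image cardinality = 14 + 35 = 49

49


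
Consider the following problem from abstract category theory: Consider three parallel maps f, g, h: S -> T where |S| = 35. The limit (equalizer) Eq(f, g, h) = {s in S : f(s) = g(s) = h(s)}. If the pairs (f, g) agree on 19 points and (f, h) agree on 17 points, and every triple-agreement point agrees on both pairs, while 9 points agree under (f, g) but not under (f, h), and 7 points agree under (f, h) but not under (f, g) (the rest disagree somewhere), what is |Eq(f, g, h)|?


Eq(f, g, h) is the triple-agreement set: points in S where all three
maps take the same value. Using inclusion-exclusion on the pairwise data:
Pair (f, g) agrees on 19 points; pair (f, h) on 17 points.
Points agreeing under (f, g) but not (f, h) = 9; under (f, h) but not (f, g) = 7.
Triple-agreement = agreement-in-(f, g) minus points that agree under (f, g) but not (f, h):
|Eq(f, g, h)| = 19 - 9 = 10
(cross-check via (f, h): 17 - 7 = 10.)

10


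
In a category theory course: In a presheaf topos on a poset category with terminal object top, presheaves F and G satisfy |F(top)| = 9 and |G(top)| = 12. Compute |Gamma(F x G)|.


Global sections of a presheaf on a poset with terminal top satisfy
Gamma(H) ~ H(top). Presheaves admit pointwise products, so
(F x G)(top) = F(top) x G(top) (Cartesian product).
|Gamma(F x G)| = |F(top)| * |G(top)| = 9 * 12 = 108.

108


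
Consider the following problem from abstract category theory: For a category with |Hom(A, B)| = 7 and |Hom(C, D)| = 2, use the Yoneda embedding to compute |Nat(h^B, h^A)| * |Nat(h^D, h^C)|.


By the Yoneda lemma, Nat(h^B, h^A) is isomorphic to Hom(A, B),
so |Nat(h^B, h^A)| = |Hom(A, B)| and |Nat(h^D, h^C)| = |Hom(C, D)|.
|Hom(A, B)| = 7, |Hom(C, D)| = 2.
|Nat(h^B, h^A) x Nat(h^D, h^C)| = 7 * 2 = 14

14


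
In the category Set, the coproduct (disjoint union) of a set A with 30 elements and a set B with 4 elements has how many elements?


In Set, the coproduct A + B is the disjoint union.
|A + B| = |A| + |B| = 30 + 4 = 34

34


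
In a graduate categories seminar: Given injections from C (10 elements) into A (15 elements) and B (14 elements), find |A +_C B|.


The pushout A +_C B identifies the images of C in A and B.
|A +_C B| = |A| + |B| - |C| (for injections).
= 15 + 14 - 10 = 19

19


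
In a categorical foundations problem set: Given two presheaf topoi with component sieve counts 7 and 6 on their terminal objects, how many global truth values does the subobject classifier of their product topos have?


In a product of presheaf topoi E_1 x E_2, the subobject classifier
is Omega = Omega_1 x Omega_2 (componentwise), so
|Omega(top)| = |Omega_1(top_1)| * |Omega_2(top_2)|.
= 7 * 6 = 42.

42


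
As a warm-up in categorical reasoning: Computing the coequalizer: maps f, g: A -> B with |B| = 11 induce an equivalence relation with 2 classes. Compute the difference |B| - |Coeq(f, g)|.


The coequalizer Coeq(f, g) = B / ~ has one element per equivalence class.
|B| = 11, |Coeq(f, g)| = 2.
|B| - |Coeq(f, g)| = 11 - 2 = 9.

9


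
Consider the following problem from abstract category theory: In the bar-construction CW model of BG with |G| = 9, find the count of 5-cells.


In the bar-construction CW model of BG, the n-cells are indexed by
n-tuples [g_1|...|g_n] of non-identity elements of G (degenerate
simplices with some g_i = e do not contribute cells), so there are
(|G| - 1)^n n-cells.
For dim = 5 with |G| = 9:
cells = (9 - 1)^5 = 8^5 = 32768

32768


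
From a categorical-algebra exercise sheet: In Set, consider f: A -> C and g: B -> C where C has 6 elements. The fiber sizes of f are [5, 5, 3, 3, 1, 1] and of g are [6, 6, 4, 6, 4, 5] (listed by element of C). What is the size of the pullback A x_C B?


The pullback A x_C B consists of pairs (a, b) with f(a) = g(b).
For each element c in C, the fiber product has |f^-1(c)| * |g^-1(c)| elements.
Summing over C: 5 * 6 + 5 * 6 + 3 * 4 + 3 * 6 + 1 * 4 + 1 * 5
= 30 + 30 + 12 + 18 + 4 + 5 = 99

99


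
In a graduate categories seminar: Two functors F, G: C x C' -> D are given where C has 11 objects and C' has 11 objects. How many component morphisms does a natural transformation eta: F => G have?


A natural transformation eta: F => G assigns one component morphism per
object of the domain category.
The domain is the product category C x C', so
|Ob(C x C')| = |Ob(C)| * |Ob(C')| = 11 * 11 = 121.
Therefore eta has 121 component morphisms.

121


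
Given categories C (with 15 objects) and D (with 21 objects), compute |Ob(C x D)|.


The product category C x D has objects that are pairs (c, d).
Number of pairs = |Ob(C)| * |Ob(D)| = 15 * 21 = 315

315


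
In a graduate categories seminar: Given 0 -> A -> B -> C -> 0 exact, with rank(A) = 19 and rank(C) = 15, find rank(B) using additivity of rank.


For a short exact sequence 0 -> A -> B -> C -> 0,
rank is additive: rank(B) = rank(A) + rank(C).
rank(B) = 19 + 15 = 34

34


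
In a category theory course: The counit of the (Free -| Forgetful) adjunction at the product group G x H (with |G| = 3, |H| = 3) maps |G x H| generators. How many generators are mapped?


The counit epsilon_K: F(U(K)) -> K of the Free-Forgetful adjunction
maps |K| generators of F(U(K)) into K. For K = G x H (the product group),
|G x H| = |G| * |H|.
Total generators mapped = 3 * 3 = 9.

9


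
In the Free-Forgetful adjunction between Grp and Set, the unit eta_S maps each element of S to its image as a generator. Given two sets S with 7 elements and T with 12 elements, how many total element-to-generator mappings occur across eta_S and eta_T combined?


The unit eta_X: X -> U(F(X)) of the Free-Forgetful adjunction
maps each element of X to a generator of F(X). For X = S + T (disjoint
union in Set), |S + T| = |S| + |T|.
Total mappings = 7 + 12 = 19.

19


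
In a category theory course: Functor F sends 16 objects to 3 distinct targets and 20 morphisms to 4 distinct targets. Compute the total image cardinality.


The image of F consists of distinct objects and distinct morphisms.
|Im(F)| on objects = 3
|Im(F)| on morphisms = 4
Total image cardinality = 3 + 4 = 7

7


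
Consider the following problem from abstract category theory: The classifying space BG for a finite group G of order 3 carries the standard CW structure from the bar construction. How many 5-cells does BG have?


In the bar-construction CW model of BG, the n-cells are indexed by
n-tuples [g_1|...|g_n] of non-identity elements of G (degenerate
simplices with some g_i = e do not contribute cells), so there are
(|G| - 1)^n n-cells.
For dim = 5 with |G| = 3:
cells = (3 - 1)^5 = 2^5 = 32

32


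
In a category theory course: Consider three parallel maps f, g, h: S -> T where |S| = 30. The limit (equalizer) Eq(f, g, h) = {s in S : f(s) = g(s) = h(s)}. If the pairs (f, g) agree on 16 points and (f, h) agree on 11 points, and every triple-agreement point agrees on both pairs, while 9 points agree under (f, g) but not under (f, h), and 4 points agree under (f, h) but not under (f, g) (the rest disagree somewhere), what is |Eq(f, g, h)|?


Eq(f, g, h) is the triple-agreement set: points in S where all three
maps take the same value. Using inclusion-exclusion on the pairwise data:
Pair (f, g) agrees on 16 points; pair (f, h) on 11 points.
Points agreeing under (f, g) but not (f, h) = 9; under (f, h) but not (f, g) = 4.
Triple-agreement = agreement-in-(f, g) minus points that agree under (f, g) but not (f, h):
|Eq(f, g, h)| = 16 - 9 = 7
(cross-check via (f, h): 11 - 4 = 7.)

7


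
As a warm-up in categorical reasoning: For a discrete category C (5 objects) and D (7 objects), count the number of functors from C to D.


A functor from a discrete category C to D is determined by
where each object maps. Each of the 5 objects of C can map
to any of the 7 objects of D independently.
Number of functors = 7^5 = 16807

16807


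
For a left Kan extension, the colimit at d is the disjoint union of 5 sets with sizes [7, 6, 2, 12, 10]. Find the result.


Pointwise, the left Kan extension (Lan_F H)(d) is the colimit, indexed
by the comma category (F downarrow d), of H composed with the
projection (F downarrow d) -> C. Here that colimit is given
as a coproduct (disjoint union) of sets, so its cardinality is the
sum of the sizes of the summands.
Coproduct of sets with sizes: 7 + 6 + 2 + 12 + 10
= 37

37


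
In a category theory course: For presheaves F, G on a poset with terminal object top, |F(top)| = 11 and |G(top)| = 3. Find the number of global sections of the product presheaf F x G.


Global sections of a presheaf on a poset with terminal top satisfy
Gamma(H) ~ H(top). Presheaves admit pointwise products, so
(F x G)(top) = F(top) x G(top) (Cartesian product).
|Gamma(F x G)| = |F(top)| * |G(top)| = 11 * 3 = 33.

33


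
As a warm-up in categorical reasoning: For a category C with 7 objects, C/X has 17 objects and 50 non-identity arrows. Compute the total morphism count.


In the slice category C/X, objects are morphisms to X.
Identity morphisms: 17 (one per object of C/X).
Non-identity morphisms: 50.
Total = 17 + 50 = 67

67


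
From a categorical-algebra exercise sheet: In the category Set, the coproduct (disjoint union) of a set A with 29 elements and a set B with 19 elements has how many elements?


In Set, the coproduct A + B is the disjoint union.
|A + B| = |A| + |B| = 29 + 19 = 48

48


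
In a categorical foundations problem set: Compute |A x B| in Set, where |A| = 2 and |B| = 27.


In Set, the product A x B is the Cartesian product.
By the universal property, |A x B| = |A| * |B|.
|A x B| = 2 * 27 = 54

54


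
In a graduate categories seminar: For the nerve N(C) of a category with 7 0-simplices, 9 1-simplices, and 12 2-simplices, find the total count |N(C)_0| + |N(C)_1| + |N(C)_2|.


The 2-skeleton of the nerve N(C) consists of simplices in dimensions 0, 1, 2:
  |N(C)_0| = 7 (objects)
  |N(C)_1| = 9 (morphisms)
  |N(C)_2| = 12 (composable pairs)
Total = 7 + 9 + 12 = 28

28


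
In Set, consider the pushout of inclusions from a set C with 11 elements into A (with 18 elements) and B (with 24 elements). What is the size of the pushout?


The pushout A +_C B identifies the images of C in A and B.
|A +_C B| = |A| + |B| - |C| (for injections).
= 18 + 24 - 11 = 31

31


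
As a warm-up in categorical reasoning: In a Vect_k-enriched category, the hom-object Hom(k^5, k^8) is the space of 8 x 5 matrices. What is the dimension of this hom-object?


In Vect-enriched categories, Hom(k^n, k^m) is the space of m x n matrices.
dim(Hom(k^5, k^8)) = 8 * 5 = 40

40


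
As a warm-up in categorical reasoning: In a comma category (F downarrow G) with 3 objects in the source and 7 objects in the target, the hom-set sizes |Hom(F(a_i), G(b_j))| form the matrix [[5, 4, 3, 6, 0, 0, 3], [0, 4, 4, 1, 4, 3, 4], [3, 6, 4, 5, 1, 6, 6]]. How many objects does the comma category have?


Objects of (F downarrow G) are triples (a, b, h: F(a)->G(b)).
The count equals the sum of all entries in the hom-matrix.
sum(row 0) = 21
sum(row 1) = 20
sum(row 2) = 31
Grand total = 72

72


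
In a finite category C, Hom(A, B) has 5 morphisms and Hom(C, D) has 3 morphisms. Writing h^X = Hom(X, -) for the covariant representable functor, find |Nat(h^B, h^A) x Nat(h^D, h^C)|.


By the Yoneda lemma, Nat(h^B, h^A) is isomorphic to Hom(A, B),
so |Nat(h^B, h^A)| = |Hom(A, B)| and |Nat(h^D, h^C)| = |Hom(C, D)|.
|Hom(A, B)| = 5, |Hom(C, D)| = 3.
|Nat(h^B, h^A) x Nat(h^D, h^C)| = 5 * 3 = 15

15


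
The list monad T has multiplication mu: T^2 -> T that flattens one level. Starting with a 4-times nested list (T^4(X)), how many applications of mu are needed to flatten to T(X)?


Each application of mu: T^2 -> T removes one layer of nesting.
Starting at depth 4 (i.e., T^4(X)), we need to reach T(X).
Number of mu applications = 4 - 1 = 3

3


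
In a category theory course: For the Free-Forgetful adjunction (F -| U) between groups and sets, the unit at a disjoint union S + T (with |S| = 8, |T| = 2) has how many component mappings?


The unit eta_X: X -> U(F(X)) of the Free-Forgetful adjunction
maps each element of X to a generator of F(X). For X = S + T (disjoint
union in Set), |S + T| = |S| + |T|.
Total mappings = 8 + 2 = 10.

10


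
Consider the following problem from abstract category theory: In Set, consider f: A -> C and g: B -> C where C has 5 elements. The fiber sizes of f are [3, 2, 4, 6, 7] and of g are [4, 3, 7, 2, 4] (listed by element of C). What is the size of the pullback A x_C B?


The pullback A x_C B consists of pairs (a, b) with f(a) = g(b).
For each element c in C, the fiber product has |f^-1(c)| * |g^-1(c)| elements.
Summing over C: 3 * 4 + 2 * 3 + 4 * 7 + 6 * 2 + 7 * 4
= 12 + 6 + 28 + 12 + 28 = 86

86


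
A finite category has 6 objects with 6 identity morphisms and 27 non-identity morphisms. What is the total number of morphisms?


Each object has an identity morphism, giving 6 identities.
Adding the 27 non-identity morphisms:
Total = 6 + 27 = 33

33


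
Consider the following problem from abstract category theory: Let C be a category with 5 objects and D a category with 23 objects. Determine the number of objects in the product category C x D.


The product category C x D has objects that are pairs (c, d).
Number of pairs = |Ob(C)| * |Ob(D)| = 5 * 23 = 115

115


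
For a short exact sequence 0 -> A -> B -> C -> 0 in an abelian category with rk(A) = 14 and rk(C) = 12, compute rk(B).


For a short exact sequence 0 -> A -> B -> C -> 0,
rank is additive: rank(B) = rank(A) + rank(C).
rank(B) = 14 + 12 = 26

26


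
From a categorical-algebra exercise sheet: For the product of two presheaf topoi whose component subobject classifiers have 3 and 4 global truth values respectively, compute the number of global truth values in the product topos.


In a product of presheaf topoi E_1 x E_2, the subobject classifier
is Omega = Omega_1 x Omega_2 (componentwise), so
|Omega(top)| = |Omega_1(top_1)| * |Omega_2(top_2)|.
= 3 * 4 = 12.

12


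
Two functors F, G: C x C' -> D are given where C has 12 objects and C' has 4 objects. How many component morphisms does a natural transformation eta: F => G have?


A natural transformation eta: F => G assigns one component morphism per
object of the domain category.
The domain is the product category C x C', so
|Ob(C x C')| = |Ob(C)| * |Ob(C')| = 12 * 4 = 48.
Therefore eta has 48 component morphisms.

48


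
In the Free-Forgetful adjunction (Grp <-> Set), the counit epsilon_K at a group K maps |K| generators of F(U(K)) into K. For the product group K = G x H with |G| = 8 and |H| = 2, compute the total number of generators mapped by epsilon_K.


The counit epsilon_K: F(U(K)) -> K of the Free-Forgetful adjunction
maps |K| generators of F(U(K)) into K. For K = G x H (the product group),
|G x H| = |G| * |H|.
Total generators mapped = 8 * 2 = 16.

16


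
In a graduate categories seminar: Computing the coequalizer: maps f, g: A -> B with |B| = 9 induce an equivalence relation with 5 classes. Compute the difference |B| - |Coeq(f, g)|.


The coequalizer Coeq(f, g) = B / ~ has one element per equivalence class.
|B| = 9, |Coeq(f, g)| = 5.
|B| - |Coeq(f, g)| = 9 - 5 = 4.

4


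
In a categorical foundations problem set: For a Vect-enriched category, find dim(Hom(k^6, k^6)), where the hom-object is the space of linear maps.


In Vect-enriched categories, Hom(k^n, k^m) is the space of m x n matrices.
dim(Hom(k^6, k^6)) = 6 * 6 = 36

36


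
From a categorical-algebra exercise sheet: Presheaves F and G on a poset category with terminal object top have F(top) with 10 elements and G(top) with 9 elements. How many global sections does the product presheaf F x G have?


Global sections of a presheaf on a poset with terminal top satisfy
Gamma(H) ~ H(top). Presheaves admit pointwise products, so
(F x G)(top) = F(top) x G(top) (Cartesian product).
|Gamma(F x G)| = |F(top)| * |G(top)| = 10 * 9 = 90.

90


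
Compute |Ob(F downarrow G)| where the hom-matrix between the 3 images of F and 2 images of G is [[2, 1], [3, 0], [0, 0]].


Objects of (F downarrow G) are triples (a, b, h: F(a)->G(b)).
The count equals the sum of all entries in the hom-matrix.
sum(row 0) = 3
sum(row 1) = 3
sum(row 2) = 0
Grand total = 6

6


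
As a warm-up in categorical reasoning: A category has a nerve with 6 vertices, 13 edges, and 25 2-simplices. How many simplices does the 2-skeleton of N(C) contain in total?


The 2-skeleton of the nerve N(C) consists of simplices in dimensions 0, 1, 2:
  |N(C)_0| = 6 (objects)
  |N(C)_1| = 13 (morphisms)
  |N(C)_2| = 25 (composable pairs)
Total = 6 + 13 + 25 = 44

44


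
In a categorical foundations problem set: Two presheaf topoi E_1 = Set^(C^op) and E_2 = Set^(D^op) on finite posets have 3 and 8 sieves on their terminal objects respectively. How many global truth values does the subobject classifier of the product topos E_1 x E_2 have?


In a product of presheaf topoi E_1 x E_2, the subobject classifier
is Omega = Omega_1 x Omega_2 (componentwise), so
|Omega(top)| = |Omega_1(top_1)| * |Omega_2(top_2)|.
= 3 * 8 = 24.

24


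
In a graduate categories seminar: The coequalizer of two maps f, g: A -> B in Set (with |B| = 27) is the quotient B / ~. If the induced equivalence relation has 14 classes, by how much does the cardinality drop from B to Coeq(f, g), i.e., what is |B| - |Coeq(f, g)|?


The coequalizer Coeq(f, g) = B / ~ has one element per equivalence class.
|B| = 27, |Coeq(f, g)| = 14.
|B| - |Coeq(f, g)| = 27 - 14 = 13.

13


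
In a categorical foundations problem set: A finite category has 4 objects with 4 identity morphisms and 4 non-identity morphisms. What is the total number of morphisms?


Each object has an identity morphism, giving 4 identities.
Adding the 4 non-identity morphisms:
Total = 4 + 4 = 8

8


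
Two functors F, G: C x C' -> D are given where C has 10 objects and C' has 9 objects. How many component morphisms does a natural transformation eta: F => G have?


A natural transformation eta: F => G assigns one component morphism per
object of the domain category.
The domain is the product category C x C', so
|Ob(C x C')| = |Ob(C)| * |Ob(C')| = 10 * 9 = 90.
Therefore eta has 90 component morphisms.

90


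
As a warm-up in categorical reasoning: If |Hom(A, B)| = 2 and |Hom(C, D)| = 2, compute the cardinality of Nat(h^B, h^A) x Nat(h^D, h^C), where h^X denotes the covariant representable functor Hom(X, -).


By the Yoneda lemma, Nat(h^B, h^A) is isomorphic to Hom(A, B),
so |Nat(h^B, h^A)| = |Hom(A, B)| and |Nat(h^D, h^C)| = |Hom(C, D)|.
|Hom(A, B)| = 2, |Hom(C, D)| = 2.
|Nat(h^B, h^A) x Nat(h^D, h^C)| = 2 * 2 = 4

4


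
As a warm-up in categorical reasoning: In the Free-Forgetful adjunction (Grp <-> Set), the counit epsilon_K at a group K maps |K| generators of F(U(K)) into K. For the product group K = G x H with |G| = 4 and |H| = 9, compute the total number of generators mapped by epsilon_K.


The counit epsilon_K: F(U(K)) -> K of the Free-Forgetful adjunction
maps |K| generators of F(U(K)) into K. For K = G x H (the product group),
|G x H| = |G| * |H|.
Total generators mapped = 4 * 9 = 36.

36


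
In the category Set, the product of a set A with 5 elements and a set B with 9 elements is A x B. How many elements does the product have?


In Set, the product A x B is the Cartesian product.
By the universal property, |A x B| = |A| * |B|.
|A x B| = 5 * 9 = 45

45


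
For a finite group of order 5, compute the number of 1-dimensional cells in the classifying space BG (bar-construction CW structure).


In the bar-construction CW model of BG, the n-cells are indexed by
n-tuples [g_1|...|g_n] of non-identity elements of G (degenerate
simplices with some g_i = e do not contribute cells), so there are
(|G| - 1)^n n-cells.
For dim = 1 with |G| = 5:
cells = (5 - 1)^1 = 4^1 = 4

4


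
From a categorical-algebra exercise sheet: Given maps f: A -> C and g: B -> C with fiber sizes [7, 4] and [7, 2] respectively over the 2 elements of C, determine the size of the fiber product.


The pullback A x_C B consists of pairs (a, b) with f(a) = g(b).
For each element c in C, the fiber product has |f^-1(c)| * |g^-1(c)| elements.
Summing over C: 7 * 7 + 4 * 2
= 49 + 8 = 57

57


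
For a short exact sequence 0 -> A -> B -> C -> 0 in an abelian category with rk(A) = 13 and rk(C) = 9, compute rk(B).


For a short exact sequence 0 -> A -> B -> C -> 0,
rank is additive: rank(B) = rank(A) + rank(C).
rank(B) = 13 + 9 = 22

22


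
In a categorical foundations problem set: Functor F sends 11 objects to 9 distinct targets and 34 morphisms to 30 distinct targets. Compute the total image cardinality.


The image of F consists of distinct objects and distinct morphisms.
|Im(F)| on objects = 9
|Im(F)| on morphisms = 30
Total image cardinality = 9 + 30 = 39

39


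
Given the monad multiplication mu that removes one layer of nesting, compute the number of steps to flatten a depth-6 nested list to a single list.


Each application of mu: T^2 -> T removes one layer of nesting.
Starting at depth 6 (i.e., T^6(X)), we need to reach T(X).
Number of mu applications = 6 - 1 = 5

5


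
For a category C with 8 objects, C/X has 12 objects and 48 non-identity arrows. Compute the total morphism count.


In the slice category C/X, objects are morphisms to X.
Identity morphisms: 12 (one per object of C/X).
Non-identity morphisms: 48.
Total = 12 + 48 = 60

60


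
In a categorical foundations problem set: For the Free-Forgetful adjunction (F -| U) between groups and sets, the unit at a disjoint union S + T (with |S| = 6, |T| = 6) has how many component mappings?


The unit eta_X: X -> U(F(X)) of the Free-Forgetful adjunction
maps each element of X to a generator of F(X). For X = S + T (disjoint
union in Set), |S + T| = |S| + |T|.
Total mappings = 6 + 6 = 12.

12


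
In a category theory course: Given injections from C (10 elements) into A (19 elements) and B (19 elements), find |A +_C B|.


The pushout A +_C B identifies the images of C in A and B.
|A +_C B| = |A| + |B| - |C| (for injections).
= 19 + 19 - 10 = 28

28


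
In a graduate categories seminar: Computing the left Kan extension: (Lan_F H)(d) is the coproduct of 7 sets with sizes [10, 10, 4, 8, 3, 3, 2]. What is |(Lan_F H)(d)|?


Pointwise, the left Kan extension (Lan_F H)(d) is the colimit, indexed
by the comma category (F downarrow d), of H composed with the
projection (F downarrow d) -> C. Here that colimit is given
as a coproduct (disjoint union) of sets, so its cardinality is the
sum of the sizes of the summands.
Coproduct of sets with sizes: 10 + 10 + 4 + 8 + 3 + 3 + 2
= 40

40


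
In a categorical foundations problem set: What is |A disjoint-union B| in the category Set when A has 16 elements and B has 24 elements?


In Set, the coproduct A + B is the disjoint union.
|A + B| = |A| + |B| = 16 + 24 = 40

40


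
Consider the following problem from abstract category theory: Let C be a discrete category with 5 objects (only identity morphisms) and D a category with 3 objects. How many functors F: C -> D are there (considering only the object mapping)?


A functor from a discrete category C to D is determined by
where each object maps. Each of the 5 objects of C can map
to any of the 3 objects of D independently.
Number of functors = 3^5 = 243

243


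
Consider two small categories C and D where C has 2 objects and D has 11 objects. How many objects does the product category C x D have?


The product category C x D has objects that are pairs (c, d).
Number of pairs = |Ob(C)| * |Ob(D)| = 2 * 11 = 22

22


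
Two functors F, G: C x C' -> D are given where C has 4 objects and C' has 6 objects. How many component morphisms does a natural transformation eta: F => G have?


A natural transformation eta: F => G assigns one component morphism per
object of the domain category.
The domain is the product category C x C', so
|Ob(C x C')| = |Ob(C)| * |Ob(C')| = 4 * 6 = 24.
Therefore eta has 24 component morphisms.

24


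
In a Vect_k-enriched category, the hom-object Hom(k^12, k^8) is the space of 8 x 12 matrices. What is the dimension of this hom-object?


In Vect-enriched categories, Hom(k^n, k^m) is the space of m x n matrices.
dim(Hom(k^12, k^8)) = 8 * 12 = 96

96


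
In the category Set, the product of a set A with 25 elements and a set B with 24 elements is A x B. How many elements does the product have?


In Set, the product A x B is the Cartesian product.
By the universal property, |A x B| = |A| * |B|.
|A x B| = 25 * 24 = 600

600


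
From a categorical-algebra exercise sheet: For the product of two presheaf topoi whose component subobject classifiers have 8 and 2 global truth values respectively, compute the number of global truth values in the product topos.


In a product of presheaf topoi E_1 x E_2, the subobject classifier
is Omega = Omega_1 x Omega_2 (componentwise), so
|Omega(top)| = |Omega_1(top_1)| * |Omega_2(top_2)|.
= 8 * 2 = 16.

16


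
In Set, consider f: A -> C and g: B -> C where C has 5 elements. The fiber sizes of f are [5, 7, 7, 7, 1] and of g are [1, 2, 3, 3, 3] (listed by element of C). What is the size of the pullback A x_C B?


The pullback A x_C B consists of pairs (a, b) with f(a) = g(b).
For each element c in C, the fiber product has |f^-1(c)| * |g^-1(c)| elements.
Summing over C: 5 * 1 + 7 * 2 + 7 * 3 + 7 * 3 + 1 * 3
= 5 + 14 + 21 + 21 + 3 = 64

64


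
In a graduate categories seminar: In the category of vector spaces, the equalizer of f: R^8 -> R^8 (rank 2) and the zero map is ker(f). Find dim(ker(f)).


The equalizer of f and the zero map is ker(f).
By the rank-nullity theorem: dim(ker(f)) = dim(domain) - rank(f).
dim(ker(f)) = 8 - 2 = 6

6


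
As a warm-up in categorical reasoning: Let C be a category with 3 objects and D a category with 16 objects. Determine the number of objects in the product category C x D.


The product category C x D has objects that are pairs (c, d).
Number of pairs = |Ob(C)| * |Ob(D)| = 3 * 16 = 48

48


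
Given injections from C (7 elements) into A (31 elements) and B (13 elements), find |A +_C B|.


The pushout A +_C B identifies the images of C in A and B.
|A +_C B| = |A| + |B| - |C| (for injections).
= 31 + 13 - 7 = 37

37


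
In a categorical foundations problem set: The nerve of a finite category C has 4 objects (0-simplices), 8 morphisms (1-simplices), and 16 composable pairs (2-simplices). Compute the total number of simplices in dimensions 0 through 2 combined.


The 2-skeleton of the nerve N(C) consists of simplices in dimensions 0, 1, 2:
  |N(C)_0| = 4 (objects)
  |N(C)_1| = 8 (morphisms)
  |N(C)_2| = 16 (composable pairs)
Total = 4 + 8 + 16 = 28

28


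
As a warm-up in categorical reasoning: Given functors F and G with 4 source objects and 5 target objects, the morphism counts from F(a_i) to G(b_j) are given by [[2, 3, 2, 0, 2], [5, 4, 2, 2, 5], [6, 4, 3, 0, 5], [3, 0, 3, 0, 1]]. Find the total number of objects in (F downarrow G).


Objects of (F downarrow G) are triples (a, b, h: F(a)->G(b)).
The count equals the sum of all entries in the hom-matrix.
sum(row 0) = 9
sum(row 1) = 18
sum(row 2) = 18
sum(row 3) = 7
Grand total = 52

52


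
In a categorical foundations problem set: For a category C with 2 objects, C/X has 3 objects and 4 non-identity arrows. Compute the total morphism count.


In the slice category C/X, objects are morphisms to X.
Identity morphisms: 3 (one per object of C/X).
Non-identity morphisms: 4.
Total = 3 + 4 = 7

7


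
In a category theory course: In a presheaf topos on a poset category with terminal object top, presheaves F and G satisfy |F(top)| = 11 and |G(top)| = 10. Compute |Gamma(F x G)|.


Global sections of a presheaf on a poset with terminal top satisfy
Gamma(H) ~ H(top). Presheaves admit pointwise products, so
(F x G)(top) = F(top) x G(top) (Cartesian product).
|Gamma(F x G)| = |F(top)| * |G(top)| = 11 * 10 = 110.

110


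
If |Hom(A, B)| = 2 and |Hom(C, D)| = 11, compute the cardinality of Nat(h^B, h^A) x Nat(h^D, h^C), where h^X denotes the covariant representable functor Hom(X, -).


By the Yoneda lemma, Nat(h^B, h^A) is isomorphic to Hom(A, B),
so |Nat(h^B, h^A)| = |Hom(A, B)| and |Nat(h^D, h^C)| = |Hom(C, D)|.
|Hom(A, B)| = 2, |Hom(C, D)| = 11.
|Nat(h^B, h^A) x Nat(h^D, h^C)| = 2 * 11 = 22

22


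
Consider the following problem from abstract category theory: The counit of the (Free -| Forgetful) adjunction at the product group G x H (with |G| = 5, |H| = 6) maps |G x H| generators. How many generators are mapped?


The counit epsilon_K: F(U(K)) -> K of the Free-Forgetful adjunction
maps |K| generators of F(U(K)) into K. For K = G x H (the product group),
|G x H| = |G| * |H|.
Total generators mapped = 5 * 6 = 30.

30


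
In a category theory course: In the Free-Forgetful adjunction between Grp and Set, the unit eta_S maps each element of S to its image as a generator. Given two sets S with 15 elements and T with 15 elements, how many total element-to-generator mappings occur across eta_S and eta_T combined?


The unit eta_X: X -> U(F(X)) of the Free-Forgetful adjunction
maps each element of X to a generator of F(X). For X = S + T (disjoint
union in Set), |S + T| = |S| + |T|.
Total mappings = 15 + 15 = 30.

30


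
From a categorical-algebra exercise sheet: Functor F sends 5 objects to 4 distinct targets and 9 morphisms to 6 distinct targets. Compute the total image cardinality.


The image of F consists of distinct objects and distinct morphisms.
|Im(F)| on objects = 4
|Im(F)| on morphisms = 6
Total image cardinality = 4 + 6 = 10

10


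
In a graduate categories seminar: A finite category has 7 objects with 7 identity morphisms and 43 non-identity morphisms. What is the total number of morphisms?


Each object has an identity morphism, giving 7 identities.
Adding the 43 non-identity morphisms:
Total = 7 + 43 = 50

50


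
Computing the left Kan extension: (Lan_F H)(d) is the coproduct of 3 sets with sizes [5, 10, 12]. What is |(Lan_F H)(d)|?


Pointwise, the left Kan extension (Lan_F H)(d) is the colimit, indexed
by the comma category (F downarrow d), of H composed with the
projection (F downarrow d) -> C. Here that colimit is given
as a coproduct (disjoint union) of sets, so its cardinality is the
sum of the sizes of the summands.
Coproduct of sets with sizes: 5 + 10 + 12
= 27

27


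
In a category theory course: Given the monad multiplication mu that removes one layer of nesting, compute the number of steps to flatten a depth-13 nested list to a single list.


Each application of mu: T^2 -> T removes one layer of nesting.
Starting at depth 13 (i.e., T^13(X)), we need to reach T(X).
Number of mu applications = 13 - 1 = 12

12


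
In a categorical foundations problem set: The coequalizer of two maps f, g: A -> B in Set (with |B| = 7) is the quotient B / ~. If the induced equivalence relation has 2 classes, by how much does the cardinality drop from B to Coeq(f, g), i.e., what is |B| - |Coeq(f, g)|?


The coequalizer Coeq(f, g) = B / ~ has one element per equivalence class.
|B| = 7, |Coeq(f, g)| = 2.
|B| - |Coeq(f, g)| = 7 - 2 = 5.

5


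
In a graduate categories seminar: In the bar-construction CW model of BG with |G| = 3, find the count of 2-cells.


In the bar-construction CW model of BG, the n-cells are indexed by
n-tuples [g_1|...|g_n] of non-identity elements of G (degenerate
simplices with some g_i = e do not contribute cells), so there are
(|G| - 1)^n n-cells.
For dim = 2 with |G| = 3:
cells = (3 - 1)^2 = 2^2 = 4

4


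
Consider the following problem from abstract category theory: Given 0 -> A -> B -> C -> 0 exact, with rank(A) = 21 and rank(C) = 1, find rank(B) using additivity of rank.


For a short exact sequence 0 -> A -> B -> C -> 0,
rank is additive: rank(B) = rank(A) + rank(C).
rank(B) = 21 + 1 = 22

22


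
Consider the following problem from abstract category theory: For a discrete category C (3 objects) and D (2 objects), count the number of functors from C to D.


A functor from a discrete category C to D is determined by
where each object maps. Each of the 3 objects of C can map
to any of the 2 objects of D independently.
Number of functors = 2^3 = 8

8


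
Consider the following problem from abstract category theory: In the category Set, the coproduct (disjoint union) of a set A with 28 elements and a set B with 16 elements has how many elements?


In Set, the coproduct A + B is the disjoint union.
|A + B| = |A| + |B| = 28 + 16 = 44

44


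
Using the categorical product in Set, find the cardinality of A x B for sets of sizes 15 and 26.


In Set, the product A x B is the Cartesian product.
By the universal property, |A x B| = |A| * |B|.
|A x B| = 15 * 26 = 390

390


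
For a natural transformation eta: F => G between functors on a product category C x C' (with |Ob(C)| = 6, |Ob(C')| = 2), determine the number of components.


A natural transformation eta: F => G assigns one component morphism per
object of the domain category.
The domain is the product category C x C', so
|Ob(C x C')| = |Ob(C)| * |Ob(C')| = 6 * 2 = 12.
Therefore eta has 12 component morphisms.

12


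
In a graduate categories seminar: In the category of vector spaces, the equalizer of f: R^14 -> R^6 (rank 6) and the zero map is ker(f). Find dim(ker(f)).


The equalizer of f and the zero map is ker(f).
By the rank-nullity theorem: dim(ker(f)) = dim(domain) - rank(f).
dim(ker(f)) = 14 - 6 = 8

8


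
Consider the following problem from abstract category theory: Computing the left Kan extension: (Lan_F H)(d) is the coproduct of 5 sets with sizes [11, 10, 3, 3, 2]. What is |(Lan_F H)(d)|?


Pointwise, the left Kan extension (Lan_F H)(d) is the colimit, indexed
by the comma category (F downarrow d), of H composed with the
projection (F downarrow d) -> C. Here that colimit is given
as a coproduct (disjoint union) of sets, so its cardinality is the
sum of the sizes of the summands.
Coproduct of sets with sizes: 11 + 10 + 3 + 3 + 2
= 29

29


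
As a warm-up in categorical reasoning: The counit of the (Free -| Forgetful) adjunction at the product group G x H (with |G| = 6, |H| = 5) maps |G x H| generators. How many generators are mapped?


The counit epsilon_K: F(U(K)) -> K of the Free-Forgetful adjunction
maps |K| generators of F(U(K)) into K. For K = G x H (the product group),
|G x H| = |G| * |H|.
Total generators mapped = 6 * 5 = 30.

30


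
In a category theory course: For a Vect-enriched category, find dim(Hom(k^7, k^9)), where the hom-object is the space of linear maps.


In Vect-enriched categories, Hom(k^n, k^m) is the space of m x n matrices.
dim(Hom(k^7, k^9)) = 9 * 7 = 63

63


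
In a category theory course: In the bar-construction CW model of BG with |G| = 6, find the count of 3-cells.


In the bar-construction CW model of BG, the n-cells are indexed by
n-tuples [g_1|...|g_n] of non-identity elements of G (degenerate
simplices with some g_i = e do not contribute cells), so there are
(|G| - 1)^n n-cells.
For dim = 3 with |G| = 6:
cells = (6 - 1)^3 = 5^3 = 125

125


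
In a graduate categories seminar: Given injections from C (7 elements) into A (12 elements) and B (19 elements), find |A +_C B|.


The pushout A +_C B identifies the images of C in A and B.
|A +_C B| = |A| + |B| - |C| (for injections).
= 12 + 19 - 7 = 24

24


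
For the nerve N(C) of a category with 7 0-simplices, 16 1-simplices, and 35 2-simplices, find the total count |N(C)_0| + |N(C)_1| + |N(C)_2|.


The 2-skeleton of the nerve N(C) consists of simplices in dimensions 0, 1, 2:
  |N(C)_0| = 7 (objects)
  |N(C)_1| = 16 (morphisms)
  |N(C)_2| = 35 (composable pairs)
Total = 7 + 16 + 35 = 58

58
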